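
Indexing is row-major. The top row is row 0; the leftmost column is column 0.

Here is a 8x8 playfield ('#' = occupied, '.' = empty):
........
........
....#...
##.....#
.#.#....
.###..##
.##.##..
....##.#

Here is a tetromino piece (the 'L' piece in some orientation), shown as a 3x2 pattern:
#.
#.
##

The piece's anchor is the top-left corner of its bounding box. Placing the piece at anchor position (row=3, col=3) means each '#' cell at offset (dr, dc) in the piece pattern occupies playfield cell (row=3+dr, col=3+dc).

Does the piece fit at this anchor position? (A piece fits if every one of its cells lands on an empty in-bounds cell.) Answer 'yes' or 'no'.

Check each piece cell at anchor (3, 3):
  offset (0,0) -> (3,3): empty -> OK
  offset (1,0) -> (4,3): occupied ('#') -> FAIL
  offset (2,0) -> (5,3): occupied ('#') -> FAIL
  offset (2,1) -> (5,4): empty -> OK
All cells valid: no

Answer: no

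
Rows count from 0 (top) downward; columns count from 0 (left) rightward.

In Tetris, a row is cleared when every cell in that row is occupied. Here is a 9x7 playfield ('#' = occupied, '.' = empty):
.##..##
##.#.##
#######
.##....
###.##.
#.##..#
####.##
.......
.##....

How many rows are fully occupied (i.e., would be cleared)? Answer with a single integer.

Answer: 1

Derivation:
Check each row:
  row 0: 3 empty cells -> not full
  row 1: 2 empty cells -> not full
  row 2: 0 empty cells -> FULL (clear)
  row 3: 5 empty cells -> not full
  row 4: 2 empty cells -> not full
  row 5: 3 empty cells -> not full
  row 6: 1 empty cell -> not full
  row 7: 7 empty cells -> not full
  row 8: 5 empty cells -> not full
Total rows cleared: 1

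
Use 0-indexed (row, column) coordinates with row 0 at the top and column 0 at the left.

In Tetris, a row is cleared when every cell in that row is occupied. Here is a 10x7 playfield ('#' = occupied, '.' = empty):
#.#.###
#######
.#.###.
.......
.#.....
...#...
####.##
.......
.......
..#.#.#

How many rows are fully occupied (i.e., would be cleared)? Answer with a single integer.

Answer: 1

Derivation:
Check each row:
  row 0: 2 empty cells -> not full
  row 1: 0 empty cells -> FULL (clear)
  row 2: 3 empty cells -> not full
  row 3: 7 empty cells -> not full
  row 4: 6 empty cells -> not full
  row 5: 6 empty cells -> not full
  row 6: 1 empty cell -> not full
  row 7: 7 empty cells -> not full
  row 8: 7 empty cells -> not full
  row 9: 4 empty cells -> not full
Total rows cleared: 1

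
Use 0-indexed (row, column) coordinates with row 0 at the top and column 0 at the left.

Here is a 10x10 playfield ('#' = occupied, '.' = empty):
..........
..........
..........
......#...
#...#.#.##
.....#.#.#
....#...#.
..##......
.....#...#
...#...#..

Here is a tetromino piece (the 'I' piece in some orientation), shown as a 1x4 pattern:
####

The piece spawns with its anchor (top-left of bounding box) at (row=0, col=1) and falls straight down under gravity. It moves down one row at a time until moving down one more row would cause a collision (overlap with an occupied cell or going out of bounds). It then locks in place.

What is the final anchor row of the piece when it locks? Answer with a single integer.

Spawn at (row=0, col=1). Try each row:
  row 0: fits
  row 1: fits
  row 2: fits
  row 3: fits
  row 4: blocked -> lock at row 3

Answer: 3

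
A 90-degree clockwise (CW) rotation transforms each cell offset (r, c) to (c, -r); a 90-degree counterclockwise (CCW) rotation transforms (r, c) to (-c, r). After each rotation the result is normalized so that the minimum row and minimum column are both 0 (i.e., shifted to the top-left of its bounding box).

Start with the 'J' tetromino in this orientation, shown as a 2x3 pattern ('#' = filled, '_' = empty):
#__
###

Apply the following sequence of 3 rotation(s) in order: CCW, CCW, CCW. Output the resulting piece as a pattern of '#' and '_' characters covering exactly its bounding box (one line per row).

Answer: ##
#_
#_

Derivation:
Start:
#__
###
After rotation 1 (CCW):
_#
_#
##
After rotation 2 (CCW):
###
__#
After rotation 3 (CCW):
##
#_
#_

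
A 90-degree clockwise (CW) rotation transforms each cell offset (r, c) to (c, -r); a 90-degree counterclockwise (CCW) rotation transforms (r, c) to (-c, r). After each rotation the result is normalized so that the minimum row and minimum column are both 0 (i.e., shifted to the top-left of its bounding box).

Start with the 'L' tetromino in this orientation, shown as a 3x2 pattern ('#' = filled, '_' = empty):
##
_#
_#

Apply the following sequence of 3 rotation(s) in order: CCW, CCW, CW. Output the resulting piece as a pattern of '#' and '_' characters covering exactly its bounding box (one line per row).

Start:
##
_#
_#
After rotation 1 (CCW):
###
#__
After rotation 2 (CCW):
#_
#_
##
After rotation 3 (CW):
###
#__

Answer: ###
#__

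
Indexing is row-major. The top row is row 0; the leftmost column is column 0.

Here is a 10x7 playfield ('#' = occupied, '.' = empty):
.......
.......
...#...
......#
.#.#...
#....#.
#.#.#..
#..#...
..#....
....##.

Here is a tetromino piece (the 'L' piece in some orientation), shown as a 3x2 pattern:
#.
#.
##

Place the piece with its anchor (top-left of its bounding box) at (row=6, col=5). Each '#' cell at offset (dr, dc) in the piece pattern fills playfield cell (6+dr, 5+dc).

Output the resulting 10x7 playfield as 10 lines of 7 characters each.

Answer: .......
.......
...#...
......#
.#.#...
#....#.
#.#.##.
#..#.#.
..#..##
....##.

Derivation:
Fill (6+0,5+0) = (6,5)
Fill (6+1,5+0) = (7,5)
Fill (6+2,5+0) = (8,5)
Fill (6+2,5+1) = (8,6)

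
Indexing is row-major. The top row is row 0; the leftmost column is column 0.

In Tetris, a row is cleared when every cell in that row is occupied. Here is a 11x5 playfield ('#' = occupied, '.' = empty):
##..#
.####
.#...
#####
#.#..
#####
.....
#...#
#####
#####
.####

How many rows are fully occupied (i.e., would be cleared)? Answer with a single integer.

Answer: 4

Derivation:
Check each row:
  row 0: 2 empty cells -> not full
  row 1: 1 empty cell -> not full
  row 2: 4 empty cells -> not full
  row 3: 0 empty cells -> FULL (clear)
  row 4: 3 empty cells -> not full
  row 5: 0 empty cells -> FULL (clear)
  row 6: 5 empty cells -> not full
  row 7: 3 empty cells -> not full
  row 8: 0 empty cells -> FULL (clear)
  row 9: 0 empty cells -> FULL (clear)
  row 10: 1 empty cell -> not full
Total rows cleared: 4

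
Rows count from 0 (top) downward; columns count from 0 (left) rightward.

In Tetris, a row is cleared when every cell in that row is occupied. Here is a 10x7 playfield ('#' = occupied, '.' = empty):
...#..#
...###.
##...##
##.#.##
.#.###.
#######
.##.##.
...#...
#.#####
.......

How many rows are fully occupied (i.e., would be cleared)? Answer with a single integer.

Answer: 1

Derivation:
Check each row:
  row 0: 5 empty cells -> not full
  row 1: 4 empty cells -> not full
  row 2: 3 empty cells -> not full
  row 3: 2 empty cells -> not full
  row 4: 3 empty cells -> not full
  row 5: 0 empty cells -> FULL (clear)
  row 6: 3 empty cells -> not full
  row 7: 6 empty cells -> not full
  row 8: 1 empty cell -> not full
  row 9: 7 empty cells -> not full
Total rows cleared: 1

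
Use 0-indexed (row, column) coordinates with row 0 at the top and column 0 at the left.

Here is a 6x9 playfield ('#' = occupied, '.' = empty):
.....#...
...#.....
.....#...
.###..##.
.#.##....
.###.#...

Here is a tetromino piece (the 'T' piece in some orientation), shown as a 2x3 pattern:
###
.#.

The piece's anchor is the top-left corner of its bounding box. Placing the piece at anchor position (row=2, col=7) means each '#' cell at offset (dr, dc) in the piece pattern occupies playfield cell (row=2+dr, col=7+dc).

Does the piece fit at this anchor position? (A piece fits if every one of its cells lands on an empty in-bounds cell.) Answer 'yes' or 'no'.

Answer: no

Derivation:
Check each piece cell at anchor (2, 7):
  offset (0,0) -> (2,7): empty -> OK
  offset (0,1) -> (2,8): empty -> OK
  offset (0,2) -> (2,9): out of bounds -> FAIL
  offset (1,1) -> (3,8): empty -> OK
All cells valid: no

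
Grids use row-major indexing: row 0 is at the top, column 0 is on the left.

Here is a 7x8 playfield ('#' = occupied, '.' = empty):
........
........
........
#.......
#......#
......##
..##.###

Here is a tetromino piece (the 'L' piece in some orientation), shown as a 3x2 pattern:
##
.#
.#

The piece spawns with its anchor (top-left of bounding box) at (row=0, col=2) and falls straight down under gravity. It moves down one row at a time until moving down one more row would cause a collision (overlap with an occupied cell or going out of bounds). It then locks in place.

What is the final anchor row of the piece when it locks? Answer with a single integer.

Answer: 3

Derivation:
Spawn at (row=0, col=2). Try each row:
  row 0: fits
  row 1: fits
  row 2: fits
  row 3: fits
  row 4: blocked -> lock at row 3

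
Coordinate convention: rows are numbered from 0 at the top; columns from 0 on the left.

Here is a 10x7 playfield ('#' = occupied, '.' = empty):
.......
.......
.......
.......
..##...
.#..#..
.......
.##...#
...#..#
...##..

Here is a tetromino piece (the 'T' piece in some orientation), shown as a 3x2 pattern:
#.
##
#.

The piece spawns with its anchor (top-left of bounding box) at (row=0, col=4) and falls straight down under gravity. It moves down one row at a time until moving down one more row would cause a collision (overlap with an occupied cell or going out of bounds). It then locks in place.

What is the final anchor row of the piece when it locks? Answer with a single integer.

Spawn at (row=0, col=4). Try each row:
  row 0: fits
  row 1: fits
  row 2: fits
  row 3: blocked -> lock at row 2

Answer: 2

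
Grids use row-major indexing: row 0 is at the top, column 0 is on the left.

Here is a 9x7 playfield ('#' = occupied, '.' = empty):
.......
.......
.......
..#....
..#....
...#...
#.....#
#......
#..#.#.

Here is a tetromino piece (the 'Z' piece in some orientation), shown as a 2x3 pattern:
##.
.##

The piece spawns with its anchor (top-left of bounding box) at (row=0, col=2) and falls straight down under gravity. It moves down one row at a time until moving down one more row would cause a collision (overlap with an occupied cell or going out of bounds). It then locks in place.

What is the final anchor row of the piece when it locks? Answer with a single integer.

Answer: 2

Derivation:
Spawn at (row=0, col=2). Try each row:
  row 0: fits
  row 1: fits
  row 2: fits
  row 3: blocked -> lock at row 2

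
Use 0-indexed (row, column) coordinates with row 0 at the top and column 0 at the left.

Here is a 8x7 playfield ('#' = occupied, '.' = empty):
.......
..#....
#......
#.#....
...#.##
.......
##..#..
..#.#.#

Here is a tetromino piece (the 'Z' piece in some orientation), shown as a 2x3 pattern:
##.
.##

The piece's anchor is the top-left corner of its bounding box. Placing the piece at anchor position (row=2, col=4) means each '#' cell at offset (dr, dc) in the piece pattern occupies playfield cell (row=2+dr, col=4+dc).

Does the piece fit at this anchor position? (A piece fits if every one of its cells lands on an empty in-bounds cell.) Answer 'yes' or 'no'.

Check each piece cell at anchor (2, 4):
  offset (0,0) -> (2,4): empty -> OK
  offset (0,1) -> (2,5): empty -> OK
  offset (1,1) -> (3,5): empty -> OK
  offset (1,2) -> (3,6): empty -> OK
All cells valid: yes

Answer: yes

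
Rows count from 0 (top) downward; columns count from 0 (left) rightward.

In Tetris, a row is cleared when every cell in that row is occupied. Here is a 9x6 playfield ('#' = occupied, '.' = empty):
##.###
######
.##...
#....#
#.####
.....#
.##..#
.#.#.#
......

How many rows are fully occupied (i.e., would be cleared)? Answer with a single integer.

Check each row:
  row 0: 1 empty cell -> not full
  row 1: 0 empty cells -> FULL (clear)
  row 2: 4 empty cells -> not full
  row 3: 4 empty cells -> not full
  row 4: 1 empty cell -> not full
  row 5: 5 empty cells -> not full
  row 6: 3 empty cells -> not full
  row 7: 3 empty cells -> not full
  row 8: 6 empty cells -> not full
Total rows cleared: 1

Answer: 1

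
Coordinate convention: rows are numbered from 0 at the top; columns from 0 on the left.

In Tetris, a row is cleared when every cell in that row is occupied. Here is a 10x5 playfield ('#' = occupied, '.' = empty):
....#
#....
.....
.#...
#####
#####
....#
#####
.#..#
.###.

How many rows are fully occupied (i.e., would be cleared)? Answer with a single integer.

Check each row:
  row 0: 4 empty cells -> not full
  row 1: 4 empty cells -> not full
  row 2: 5 empty cells -> not full
  row 3: 4 empty cells -> not full
  row 4: 0 empty cells -> FULL (clear)
  row 5: 0 empty cells -> FULL (clear)
  row 6: 4 empty cells -> not full
  row 7: 0 empty cells -> FULL (clear)
  row 8: 3 empty cells -> not full
  row 9: 2 empty cells -> not full
Total rows cleared: 3

Answer: 3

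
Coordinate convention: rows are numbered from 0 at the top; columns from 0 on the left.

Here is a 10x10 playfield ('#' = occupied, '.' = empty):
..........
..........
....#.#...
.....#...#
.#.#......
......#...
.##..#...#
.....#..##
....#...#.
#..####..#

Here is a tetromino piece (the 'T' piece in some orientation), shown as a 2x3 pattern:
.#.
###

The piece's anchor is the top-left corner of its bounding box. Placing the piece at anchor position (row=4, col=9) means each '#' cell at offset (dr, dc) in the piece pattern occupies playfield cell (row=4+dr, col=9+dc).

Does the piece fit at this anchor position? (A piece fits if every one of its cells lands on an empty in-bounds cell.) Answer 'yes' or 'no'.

Answer: no

Derivation:
Check each piece cell at anchor (4, 9):
  offset (0,1) -> (4,10): out of bounds -> FAIL
  offset (1,0) -> (5,9): empty -> OK
  offset (1,1) -> (5,10): out of bounds -> FAIL
  offset (1,2) -> (5,11): out of bounds -> FAIL
All cells valid: no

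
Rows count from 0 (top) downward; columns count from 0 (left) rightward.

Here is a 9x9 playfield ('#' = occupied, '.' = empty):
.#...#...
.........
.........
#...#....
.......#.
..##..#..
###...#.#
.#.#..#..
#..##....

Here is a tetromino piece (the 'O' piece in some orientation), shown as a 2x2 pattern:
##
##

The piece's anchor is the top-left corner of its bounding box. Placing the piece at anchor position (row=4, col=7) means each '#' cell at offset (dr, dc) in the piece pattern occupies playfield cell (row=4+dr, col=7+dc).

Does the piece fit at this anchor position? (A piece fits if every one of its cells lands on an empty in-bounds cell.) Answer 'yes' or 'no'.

Check each piece cell at anchor (4, 7):
  offset (0,0) -> (4,7): occupied ('#') -> FAIL
  offset (0,1) -> (4,8): empty -> OK
  offset (1,0) -> (5,7): empty -> OK
  offset (1,1) -> (5,8): empty -> OK
All cells valid: no

Answer: no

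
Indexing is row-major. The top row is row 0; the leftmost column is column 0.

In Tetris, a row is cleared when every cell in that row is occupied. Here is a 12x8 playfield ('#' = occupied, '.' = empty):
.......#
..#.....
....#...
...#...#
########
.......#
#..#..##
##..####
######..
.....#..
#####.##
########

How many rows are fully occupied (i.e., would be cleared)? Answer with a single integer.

Check each row:
  row 0: 7 empty cells -> not full
  row 1: 7 empty cells -> not full
  row 2: 7 empty cells -> not full
  row 3: 6 empty cells -> not full
  row 4: 0 empty cells -> FULL (clear)
  row 5: 7 empty cells -> not full
  row 6: 4 empty cells -> not full
  row 7: 2 empty cells -> not full
  row 8: 2 empty cells -> not full
  row 9: 7 empty cells -> not full
  row 10: 1 empty cell -> not full
  row 11: 0 empty cells -> FULL (clear)
Total rows cleared: 2

Answer: 2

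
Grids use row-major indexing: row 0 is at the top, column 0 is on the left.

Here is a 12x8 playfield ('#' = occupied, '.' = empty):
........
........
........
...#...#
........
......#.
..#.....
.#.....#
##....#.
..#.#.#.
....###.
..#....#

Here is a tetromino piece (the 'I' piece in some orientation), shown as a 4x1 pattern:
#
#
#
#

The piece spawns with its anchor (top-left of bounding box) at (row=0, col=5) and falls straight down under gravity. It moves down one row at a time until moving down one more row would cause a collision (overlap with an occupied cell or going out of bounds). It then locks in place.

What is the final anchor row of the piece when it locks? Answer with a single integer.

Answer: 6

Derivation:
Spawn at (row=0, col=5). Try each row:
  row 0: fits
  row 1: fits
  row 2: fits
  row 3: fits
  row 4: fits
  row 5: fits
  row 6: fits
  row 7: blocked -> lock at row 6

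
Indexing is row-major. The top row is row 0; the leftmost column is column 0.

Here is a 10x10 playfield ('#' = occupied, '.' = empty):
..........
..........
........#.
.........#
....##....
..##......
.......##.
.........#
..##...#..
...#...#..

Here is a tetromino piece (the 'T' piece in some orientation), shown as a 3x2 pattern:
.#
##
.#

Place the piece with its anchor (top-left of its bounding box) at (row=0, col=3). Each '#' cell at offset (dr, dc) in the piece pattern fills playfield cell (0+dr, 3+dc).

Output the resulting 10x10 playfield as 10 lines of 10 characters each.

Fill (0+0,3+1) = (0,4)
Fill (0+1,3+0) = (1,3)
Fill (0+1,3+1) = (1,4)
Fill (0+2,3+1) = (2,4)

Answer: ....#.....
...##.....
....#...#.
.........#
....##....
..##......
.......##.
.........#
..##...#..
...#...#..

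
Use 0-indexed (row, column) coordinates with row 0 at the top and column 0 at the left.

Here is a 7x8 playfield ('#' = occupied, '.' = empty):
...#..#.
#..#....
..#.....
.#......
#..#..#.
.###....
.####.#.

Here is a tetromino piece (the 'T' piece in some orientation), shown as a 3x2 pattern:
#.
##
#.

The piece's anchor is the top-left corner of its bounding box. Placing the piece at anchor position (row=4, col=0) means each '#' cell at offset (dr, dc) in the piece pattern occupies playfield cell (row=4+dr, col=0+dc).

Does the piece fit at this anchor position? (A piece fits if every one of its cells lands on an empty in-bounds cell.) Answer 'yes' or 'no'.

Answer: no

Derivation:
Check each piece cell at anchor (4, 0):
  offset (0,0) -> (4,0): occupied ('#') -> FAIL
  offset (1,0) -> (5,0): empty -> OK
  offset (1,1) -> (5,1): occupied ('#') -> FAIL
  offset (2,0) -> (6,0): empty -> OK
All cells valid: no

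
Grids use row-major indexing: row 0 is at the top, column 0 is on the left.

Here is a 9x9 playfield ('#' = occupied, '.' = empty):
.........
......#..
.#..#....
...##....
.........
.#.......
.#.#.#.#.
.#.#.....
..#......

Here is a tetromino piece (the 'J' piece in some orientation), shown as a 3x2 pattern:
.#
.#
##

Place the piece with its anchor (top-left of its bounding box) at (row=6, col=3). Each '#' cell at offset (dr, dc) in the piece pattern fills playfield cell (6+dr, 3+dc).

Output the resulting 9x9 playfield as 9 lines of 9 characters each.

Fill (6+0,3+1) = (6,4)
Fill (6+1,3+1) = (7,4)
Fill (6+2,3+0) = (8,3)
Fill (6+2,3+1) = (8,4)

Answer: .........
......#..
.#..#....
...##....
.........
.#.......
.#.###.#.
.#.##....
..###....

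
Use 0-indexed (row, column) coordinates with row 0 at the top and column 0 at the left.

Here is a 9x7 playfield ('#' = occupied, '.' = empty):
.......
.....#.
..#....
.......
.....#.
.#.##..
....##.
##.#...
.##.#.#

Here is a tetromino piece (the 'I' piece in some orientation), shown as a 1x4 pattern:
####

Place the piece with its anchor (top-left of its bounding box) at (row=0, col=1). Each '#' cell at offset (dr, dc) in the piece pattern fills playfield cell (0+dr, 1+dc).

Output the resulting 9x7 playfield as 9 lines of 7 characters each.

Answer: .####..
.....#.
..#....
.......
.....#.
.#.##..
....##.
##.#...
.##.#.#

Derivation:
Fill (0+0,1+0) = (0,1)
Fill (0+0,1+1) = (0,2)
Fill (0+0,1+2) = (0,3)
Fill (0+0,1+3) = (0,4)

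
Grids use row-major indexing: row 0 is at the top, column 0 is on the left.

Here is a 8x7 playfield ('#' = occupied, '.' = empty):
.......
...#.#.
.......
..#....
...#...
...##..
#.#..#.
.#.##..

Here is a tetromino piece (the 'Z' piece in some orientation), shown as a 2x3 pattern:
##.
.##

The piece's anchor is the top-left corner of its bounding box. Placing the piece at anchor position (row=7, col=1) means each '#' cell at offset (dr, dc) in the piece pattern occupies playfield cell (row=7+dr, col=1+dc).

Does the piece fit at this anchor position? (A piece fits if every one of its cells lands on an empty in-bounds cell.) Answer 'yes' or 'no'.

Check each piece cell at anchor (7, 1):
  offset (0,0) -> (7,1): occupied ('#') -> FAIL
  offset (0,1) -> (7,2): empty -> OK
  offset (1,1) -> (8,2): out of bounds -> FAIL
  offset (1,2) -> (8,3): out of bounds -> FAIL
All cells valid: no

Answer: no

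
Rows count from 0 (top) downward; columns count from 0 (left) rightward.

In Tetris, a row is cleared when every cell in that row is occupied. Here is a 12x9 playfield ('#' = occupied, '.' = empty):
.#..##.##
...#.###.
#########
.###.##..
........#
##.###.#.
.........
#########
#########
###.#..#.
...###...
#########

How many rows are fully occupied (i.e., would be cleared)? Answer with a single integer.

Answer: 4

Derivation:
Check each row:
  row 0: 4 empty cells -> not full
  row 1: 5 empty cells -> not full
  row 2: 0 empty cells -> FULL (clear)
  row 3: 4 empty cells -> not full
  row 4: 8 empty cells -> not full
  row 5: 3 empty cells -> not full
  row 6: 9 empty cells -> not full
  row 7: 0 empty cells -> FULL (clear)
  row 8: 0 empty cells -> FULL (clear)
  row 9: 4 empty cells -> not full
  row 10: 6 empty cells -> not full
  row 11: 0 empty cells -> FULL (clear)
Total rows cleared: 4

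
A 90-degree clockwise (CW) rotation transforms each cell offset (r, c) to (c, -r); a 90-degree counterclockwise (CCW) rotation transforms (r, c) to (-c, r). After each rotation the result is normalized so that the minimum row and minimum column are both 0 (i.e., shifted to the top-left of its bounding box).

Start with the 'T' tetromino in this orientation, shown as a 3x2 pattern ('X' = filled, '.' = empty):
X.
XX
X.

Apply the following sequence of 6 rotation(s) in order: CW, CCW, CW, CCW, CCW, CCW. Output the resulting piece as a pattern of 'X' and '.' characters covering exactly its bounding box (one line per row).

Answer: .X
XX
.X

Derivation:
Start:
X.
XX
X.
After rotation 1 (CW):
XXX
.X.
After rotation 2 (CCW):
X.
XX
X.
After rotation 3 (CW):
XXX
.X.
After rotation 4 (CCW):
X.
XX
X.
After rotation 5 (CCW):
.X.
XXX
After rotation 6 (CCW):
.X
XX
.X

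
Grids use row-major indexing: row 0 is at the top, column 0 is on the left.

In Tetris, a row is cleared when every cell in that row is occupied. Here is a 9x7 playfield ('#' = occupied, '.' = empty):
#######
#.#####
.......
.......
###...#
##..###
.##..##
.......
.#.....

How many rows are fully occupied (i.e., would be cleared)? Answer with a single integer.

Answer: 1

Derivation:
Check each row:
  row 0: 0 empty cells -> FULL (clear)
  row 1: 1 empty cell -> not full
  row 2: 7 empty cells -> not full
  row 3: 7 empty cells -> not full
  row 4: 3 empty cells -> not full
  row 5: 2 empty cells -> not full
  row 6: 3 empty cells -> not full
  row 7: 7 empty cells -> not full
  row 8: 6 empty cells -> not full
Total rows cleared: 1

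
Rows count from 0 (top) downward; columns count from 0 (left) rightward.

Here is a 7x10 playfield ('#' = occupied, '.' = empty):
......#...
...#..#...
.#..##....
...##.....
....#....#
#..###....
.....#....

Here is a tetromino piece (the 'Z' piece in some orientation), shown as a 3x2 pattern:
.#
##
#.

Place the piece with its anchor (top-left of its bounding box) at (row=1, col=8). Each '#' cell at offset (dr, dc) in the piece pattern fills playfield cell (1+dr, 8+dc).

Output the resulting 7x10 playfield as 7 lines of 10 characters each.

Answer: ......#...
...#..#..#
.#..##..##
...##...#.
....#....#
#..###....
.....#....

Derivation:
Fill (1+0,8+1) = (1,9)
Fill (1+1,8+0) = (2,8)
Fill (1+1,8+1) = (2,9)
Fill (1+2,8+0) = (3,8)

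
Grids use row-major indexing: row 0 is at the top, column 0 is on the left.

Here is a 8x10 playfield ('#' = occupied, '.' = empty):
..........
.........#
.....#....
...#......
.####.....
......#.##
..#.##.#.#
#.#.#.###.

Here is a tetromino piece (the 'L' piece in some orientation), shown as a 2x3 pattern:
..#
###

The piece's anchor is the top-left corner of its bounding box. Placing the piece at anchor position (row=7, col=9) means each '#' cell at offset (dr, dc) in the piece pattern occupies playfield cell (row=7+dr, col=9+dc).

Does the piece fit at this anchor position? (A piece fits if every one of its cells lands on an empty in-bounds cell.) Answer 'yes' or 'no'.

Check each piece cell at anchor (7, 9):
  offset (0,2) -> (7,11): out of bounds -> FAIL
  offset (1,0) -> (8,9): out of bounds -> FAIL
  offset (1,1) -> (8,10): out of bounds -> FAIL
  offset (1,2) -> (8,11): out of bounds -> FAIL
All cells valid: no

Answer: no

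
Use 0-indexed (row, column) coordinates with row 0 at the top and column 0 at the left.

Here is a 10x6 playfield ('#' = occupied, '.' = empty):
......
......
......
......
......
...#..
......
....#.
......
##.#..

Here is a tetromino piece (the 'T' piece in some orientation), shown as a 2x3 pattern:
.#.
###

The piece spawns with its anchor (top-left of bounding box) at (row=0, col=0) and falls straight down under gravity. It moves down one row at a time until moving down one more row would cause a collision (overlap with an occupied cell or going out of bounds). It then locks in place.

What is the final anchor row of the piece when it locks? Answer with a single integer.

Answer: 7

Derivation:
Spawn at (row=0, col=0). Try each row:
  row 0: fits
  row 1: fits
  row 2: fits
  row 3: fits
  row 4: fits
  row 5: fits
  row 6: fits
  row 7: fits
  row 8: blocked -> lock at row 7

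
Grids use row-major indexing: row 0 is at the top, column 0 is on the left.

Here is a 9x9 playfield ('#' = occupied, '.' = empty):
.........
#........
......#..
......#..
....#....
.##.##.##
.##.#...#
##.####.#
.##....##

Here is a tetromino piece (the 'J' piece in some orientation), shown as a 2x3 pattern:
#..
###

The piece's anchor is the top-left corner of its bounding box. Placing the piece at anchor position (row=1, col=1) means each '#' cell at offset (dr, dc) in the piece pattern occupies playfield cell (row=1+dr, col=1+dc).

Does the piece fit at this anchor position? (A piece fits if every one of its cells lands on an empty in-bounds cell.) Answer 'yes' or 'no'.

Check each piece cell at anchor (1, 1):
  offset (0,0) -> (1,1): empty -> OK
  offset (1,0) -> (2,1): empty -> OK
  offset (1,1) -> (2,2): empty -> OK
  offset (1,2) -> (2,3): empty -> OK
All cells valid: yes

Answer: yes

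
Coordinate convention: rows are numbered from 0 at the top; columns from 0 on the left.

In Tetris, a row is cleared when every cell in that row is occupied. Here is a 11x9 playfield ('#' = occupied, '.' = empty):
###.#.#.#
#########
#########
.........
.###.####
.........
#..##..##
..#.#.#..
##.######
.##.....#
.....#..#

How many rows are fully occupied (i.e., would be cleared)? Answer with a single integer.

Answer: 2

Derivation:
Check each row:
  row 0: 3 empty cells -> not full
  row 1: 0 empty cells -> FULL (clear)
  row 2: 0 empty cells -> FULL (clear)
  row 3: 9 empty cells -> not full
  row 4: 2 empty cells -> not full
  row 5: 9 empty cells -> not full
  row 6: 4 empty cells -> not full
  row 7: 6 empty cells -> not full
  row 8: 1 empty cell -> not full
  row 9: 6 empty cells -> not full
  row 10: 7 empty cells -> not full
Total rows cleared: 2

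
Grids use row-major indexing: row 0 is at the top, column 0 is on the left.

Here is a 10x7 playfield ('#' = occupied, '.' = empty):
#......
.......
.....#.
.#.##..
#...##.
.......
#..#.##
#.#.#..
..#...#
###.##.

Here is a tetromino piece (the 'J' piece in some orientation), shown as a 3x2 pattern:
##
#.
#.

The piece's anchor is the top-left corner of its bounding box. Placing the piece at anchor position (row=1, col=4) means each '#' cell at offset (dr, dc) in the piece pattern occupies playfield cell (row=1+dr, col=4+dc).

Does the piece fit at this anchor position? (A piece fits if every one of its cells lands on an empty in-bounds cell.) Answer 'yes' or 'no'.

Answer: no

Derivation:
Check each piece cell at anchor (1, 4):
  offset (0,0) -> (1,4): empty -> OK
  offset (0,1) -> (1,5): empty -> OK
  offset (1,0) -> (2,4): empty -> OK
  offset (2,0) -> (3,4): occupied ('#') -> FAIL
All cells valid: no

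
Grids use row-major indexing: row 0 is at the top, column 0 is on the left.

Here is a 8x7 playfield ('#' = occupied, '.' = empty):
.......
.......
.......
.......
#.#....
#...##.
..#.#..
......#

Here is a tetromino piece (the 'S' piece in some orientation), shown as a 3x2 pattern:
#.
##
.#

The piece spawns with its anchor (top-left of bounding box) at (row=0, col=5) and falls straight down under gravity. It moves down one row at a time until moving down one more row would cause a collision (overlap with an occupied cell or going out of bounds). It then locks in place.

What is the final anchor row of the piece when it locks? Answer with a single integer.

Spawn at (row=0, col=5). Try each row:
  row 0: fits
  row 1: fits
  row 2: fits
  row 3: fits
  row 4: blocked -> lock at row 3

Answer: 3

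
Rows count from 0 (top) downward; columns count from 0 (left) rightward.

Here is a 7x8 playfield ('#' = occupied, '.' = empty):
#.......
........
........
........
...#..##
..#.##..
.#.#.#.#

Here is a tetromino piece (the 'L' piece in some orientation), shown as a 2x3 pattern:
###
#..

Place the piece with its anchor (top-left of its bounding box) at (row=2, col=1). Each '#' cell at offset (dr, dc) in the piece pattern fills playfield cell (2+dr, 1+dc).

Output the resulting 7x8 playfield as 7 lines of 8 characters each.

Answer: #.......
........
.###....
.#......
...#..##
..#.##..
.#.#.#.#

Derivation:
Fill (2+0,1+0) = (2,1)
Fill (2+0,1+1) = (2,2)
Fill (2+0,1+2) = (2,3)
Fill (2+1,1+0) = (3,1)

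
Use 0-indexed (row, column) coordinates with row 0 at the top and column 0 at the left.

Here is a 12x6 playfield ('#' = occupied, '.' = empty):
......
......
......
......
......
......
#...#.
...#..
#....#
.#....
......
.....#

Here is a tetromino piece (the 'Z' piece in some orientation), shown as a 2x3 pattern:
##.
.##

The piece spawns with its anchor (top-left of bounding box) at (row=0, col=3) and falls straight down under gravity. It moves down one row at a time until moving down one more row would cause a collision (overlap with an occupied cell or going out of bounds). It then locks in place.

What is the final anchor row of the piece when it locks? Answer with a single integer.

Answer: 4

Derivation:
Spawn at (row=0, col=3). Try each row:
  row 0: fits
  row 1: fits
  row 2: fits
  row 3: fits
  row 4: fits
  row 5: blocked -> lock at row 4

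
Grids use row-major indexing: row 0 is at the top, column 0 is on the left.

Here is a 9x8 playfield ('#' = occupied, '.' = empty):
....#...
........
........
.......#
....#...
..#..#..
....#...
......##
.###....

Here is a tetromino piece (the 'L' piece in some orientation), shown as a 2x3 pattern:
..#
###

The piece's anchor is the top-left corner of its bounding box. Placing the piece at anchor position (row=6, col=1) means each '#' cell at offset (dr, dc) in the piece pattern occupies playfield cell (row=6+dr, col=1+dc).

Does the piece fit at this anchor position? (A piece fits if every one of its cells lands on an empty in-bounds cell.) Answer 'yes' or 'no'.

Check each piece cell at anchor (6, 1):
  offset (0,2) -> (6,3): empty -> OK
  offset (1,0) -> (7,1): empty -> OK
  offset (1,1) -> (7,2): empty -> OK
  offset (1,2) -> (7,3): empty -> OK
All cells valid: yes

Answer: yes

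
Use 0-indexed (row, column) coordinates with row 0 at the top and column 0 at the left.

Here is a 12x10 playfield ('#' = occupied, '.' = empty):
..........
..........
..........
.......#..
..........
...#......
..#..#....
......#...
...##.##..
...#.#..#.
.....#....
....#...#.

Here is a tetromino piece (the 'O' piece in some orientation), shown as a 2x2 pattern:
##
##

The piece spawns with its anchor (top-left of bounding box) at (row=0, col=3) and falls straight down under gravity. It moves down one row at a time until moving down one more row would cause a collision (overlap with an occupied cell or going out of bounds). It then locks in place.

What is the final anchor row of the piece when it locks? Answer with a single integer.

Spawn at (row=0, col=3). Try each row:
  row 0: fits
  row 1: fits
  row 2: fits
  row 3: fits
  row 4: blocked -> lock at row 3

Answer: 3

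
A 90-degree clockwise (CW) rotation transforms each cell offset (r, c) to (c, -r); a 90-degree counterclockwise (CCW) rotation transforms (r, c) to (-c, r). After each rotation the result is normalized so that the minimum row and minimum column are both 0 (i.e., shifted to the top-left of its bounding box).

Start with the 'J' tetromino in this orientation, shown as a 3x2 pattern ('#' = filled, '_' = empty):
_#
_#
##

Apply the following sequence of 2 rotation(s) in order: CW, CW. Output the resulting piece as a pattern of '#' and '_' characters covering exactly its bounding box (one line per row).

Answer: ##
#_
#_

Derivation:
Start:
_#
_#
##
After rotation 1 (CW):
#__
###
After rotation 2 (CW):
##
#_
#_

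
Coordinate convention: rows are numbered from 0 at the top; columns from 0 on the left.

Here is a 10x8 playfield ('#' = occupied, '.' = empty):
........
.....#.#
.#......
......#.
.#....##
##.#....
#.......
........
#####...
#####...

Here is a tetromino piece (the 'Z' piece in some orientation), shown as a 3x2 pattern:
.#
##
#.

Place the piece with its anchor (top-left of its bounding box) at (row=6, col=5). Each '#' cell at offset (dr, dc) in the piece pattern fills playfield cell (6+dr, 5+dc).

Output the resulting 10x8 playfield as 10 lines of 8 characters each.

Fill (6+0,5+1) = (6,6)
Fill (6+1,5+0) = (7,5)
Fill (6+1,5+1) = (7,6)
Fill (6+2,5+0) = (8,5)

Answer: ........
.....#.#
.#......
......#.
.#....##
##.#....
#.....#.
.....##.
######..
#####...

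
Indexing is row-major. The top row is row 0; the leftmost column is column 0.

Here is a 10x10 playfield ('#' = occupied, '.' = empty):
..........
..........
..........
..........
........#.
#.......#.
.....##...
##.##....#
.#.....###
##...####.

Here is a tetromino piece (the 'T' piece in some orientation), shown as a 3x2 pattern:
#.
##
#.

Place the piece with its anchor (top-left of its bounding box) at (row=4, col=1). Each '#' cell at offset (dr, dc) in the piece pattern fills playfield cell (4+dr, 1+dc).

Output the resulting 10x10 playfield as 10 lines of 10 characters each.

Fill (4+0,1+0) = (4,1)
Fill (4+1,1+0) = (5,1)
Fill (4+1,1+1) = (5,2)
Fill (4+2,1+0) = (6,1)

Answer: ..........
..........
..........
..........
.#......#.
###.....#.
.#...##...
##.##....#
.#.....###
##...####.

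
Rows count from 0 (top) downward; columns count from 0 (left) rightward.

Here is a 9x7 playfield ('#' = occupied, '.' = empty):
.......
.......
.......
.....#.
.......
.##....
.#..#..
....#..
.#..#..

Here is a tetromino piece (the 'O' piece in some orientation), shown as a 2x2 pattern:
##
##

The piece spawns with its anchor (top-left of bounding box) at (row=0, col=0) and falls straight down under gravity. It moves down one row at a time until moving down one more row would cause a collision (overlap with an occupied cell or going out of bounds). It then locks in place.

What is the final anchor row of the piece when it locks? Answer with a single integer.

Spawn at (row=0, col=0). Try each row:
  row 0: fits
  row 1: fits
  row 2: fits
  row 3: fits
  row 4: blocked -> lock at row 3

Answer: 3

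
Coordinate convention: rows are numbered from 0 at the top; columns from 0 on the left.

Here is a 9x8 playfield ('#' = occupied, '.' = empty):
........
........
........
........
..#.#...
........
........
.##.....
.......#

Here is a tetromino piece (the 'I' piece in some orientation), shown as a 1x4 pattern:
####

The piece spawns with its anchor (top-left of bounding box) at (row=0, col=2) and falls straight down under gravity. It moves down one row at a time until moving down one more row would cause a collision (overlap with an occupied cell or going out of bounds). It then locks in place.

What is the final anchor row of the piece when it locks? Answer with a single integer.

Answer: 3

Derivation:
Spawn at (row=0, col=2). Try each row:
  row 0: fits
  row 1: fits
  row 2: fits
  row 3: fits
  row 4: blocked -> lock at row 3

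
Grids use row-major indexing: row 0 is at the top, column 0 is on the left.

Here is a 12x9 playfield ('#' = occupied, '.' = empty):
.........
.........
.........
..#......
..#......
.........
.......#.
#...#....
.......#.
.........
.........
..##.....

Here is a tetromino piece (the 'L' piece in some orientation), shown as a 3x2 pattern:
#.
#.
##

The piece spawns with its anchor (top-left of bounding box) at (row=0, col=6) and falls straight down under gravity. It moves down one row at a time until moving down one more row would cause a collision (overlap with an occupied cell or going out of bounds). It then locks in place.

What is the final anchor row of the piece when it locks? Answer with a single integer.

Answer: 3

Derivation:
Spawn at (row=0, col=6). Try each row:
  row 0: fits
  row 1: fits
  row 2: fits
  row 3: fits
  row 4: blocked -> lock at row 3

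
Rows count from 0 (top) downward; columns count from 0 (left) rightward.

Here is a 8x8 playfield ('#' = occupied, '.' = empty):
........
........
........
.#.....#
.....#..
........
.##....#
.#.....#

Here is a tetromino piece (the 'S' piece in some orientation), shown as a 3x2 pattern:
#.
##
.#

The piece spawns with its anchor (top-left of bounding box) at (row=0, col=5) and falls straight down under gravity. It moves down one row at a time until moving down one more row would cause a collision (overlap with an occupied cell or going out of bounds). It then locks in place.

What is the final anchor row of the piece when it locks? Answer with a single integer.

Answer: 2

Derivation:
Spawn at (row=0, col=5). Try each row:
  row 0: fits
  row 1: fits
  row 2: fits
  row 3: blocked -> lock at row 2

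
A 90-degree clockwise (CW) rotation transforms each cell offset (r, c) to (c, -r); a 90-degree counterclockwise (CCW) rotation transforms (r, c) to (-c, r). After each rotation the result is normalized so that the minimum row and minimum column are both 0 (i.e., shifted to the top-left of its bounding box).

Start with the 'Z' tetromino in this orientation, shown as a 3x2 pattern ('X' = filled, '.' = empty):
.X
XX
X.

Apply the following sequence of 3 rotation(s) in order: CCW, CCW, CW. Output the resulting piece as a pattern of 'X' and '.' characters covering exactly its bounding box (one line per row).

Start:
.X
XX
X.
After rotation 1 (CCW):
XX.
.XX
After rotation 2 (CCW):
.X
XX
X.
After rotation 3 (CW):
XX.
.XX

Answer: XX.
.XX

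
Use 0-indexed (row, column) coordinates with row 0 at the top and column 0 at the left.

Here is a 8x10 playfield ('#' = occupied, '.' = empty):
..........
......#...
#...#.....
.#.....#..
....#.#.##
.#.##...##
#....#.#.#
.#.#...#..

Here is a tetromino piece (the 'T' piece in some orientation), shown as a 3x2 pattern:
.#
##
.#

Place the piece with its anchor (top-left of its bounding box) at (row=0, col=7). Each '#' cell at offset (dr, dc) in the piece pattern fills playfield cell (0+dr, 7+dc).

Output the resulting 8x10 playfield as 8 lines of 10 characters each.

Fill (0+0,7+1) = (0,8)
Fill (0+1,7+0) = (1,7)
Fill (0+1,7+1) = (1,8)
Fill (0+2,7+1) = (2,8)

Answer: ........#.
......###.
#...#...#.
.#.....#..
....#.#.##
.#.##...##
#....#.#.#
.#.#...#..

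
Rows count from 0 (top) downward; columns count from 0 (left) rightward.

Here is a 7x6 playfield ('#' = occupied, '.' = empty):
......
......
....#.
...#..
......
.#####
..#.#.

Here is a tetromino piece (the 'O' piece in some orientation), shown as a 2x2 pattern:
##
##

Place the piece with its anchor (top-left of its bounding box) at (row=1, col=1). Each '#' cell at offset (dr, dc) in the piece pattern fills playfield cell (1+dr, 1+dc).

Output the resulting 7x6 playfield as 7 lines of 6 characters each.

Answer: ......
.##...
.##.#.
...#..
......
.#####
..#.#.

Derivation:
Fill (1+0,1+0) = (1,1)
Fill (1+0,1+1) = (1,2)
Fill (1+1,1+0) = (2,1)
Fill (1+1,1+1) = (2,2)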